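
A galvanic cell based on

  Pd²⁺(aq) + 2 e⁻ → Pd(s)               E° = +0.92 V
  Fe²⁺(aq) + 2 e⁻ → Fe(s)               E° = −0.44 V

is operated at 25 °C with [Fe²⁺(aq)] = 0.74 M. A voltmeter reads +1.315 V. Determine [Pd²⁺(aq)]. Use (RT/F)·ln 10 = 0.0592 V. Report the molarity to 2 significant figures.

0.022 M

With Pd²⁺/Pd at the cathode and Fe²⁺/Fe at the anode, E°cell = +0.92 − (−0.44) = +1.36 V (n = 2).
Since E = E° − (0.0592/n)·log Q, log Q = n(E° − E)/0.0592 = 1.520.
For Pd²⁺(aq) + Fe(s) → Pd(s) + Fe²⁺(aq), the reaction quotient is Q = [Fe²⁺(aq)] / [Pd²⁺(aq)].
Isolating [Pd²⁺(aq)] in Q = 10^{1.520} yields log [Pd²⁺(aq)] = −1.651, i.e. 0.022 M.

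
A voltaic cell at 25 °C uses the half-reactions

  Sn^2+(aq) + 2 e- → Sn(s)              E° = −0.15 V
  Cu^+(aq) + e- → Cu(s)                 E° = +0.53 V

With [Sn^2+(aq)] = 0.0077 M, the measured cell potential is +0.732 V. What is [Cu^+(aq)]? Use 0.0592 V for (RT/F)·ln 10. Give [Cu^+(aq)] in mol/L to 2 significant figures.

The Cu⁺/Cu couple has the larger reduction potential, so it is the cathode: E°cell = +0.53 − (−0.15) = +0.68 V and n = 2.
From the Nernst equation, log Q = n(E° − E)/0.0592 = 2·(+0.68 − (+0.732))/0.0592 = −1.757.
Balancing electrons gives 2 Cu^+(aq) + Sn(s) → 2 Cu(s) + Sn^2+(aq); thus Q = [Sn^2+(aq)] / [Cu^+(aq)]^2.
Substituting the known concentrations and solving, log [Cu^+(aq)] = −0.178 and [Cu^+(aq)] = 0.66 M.

0.66 M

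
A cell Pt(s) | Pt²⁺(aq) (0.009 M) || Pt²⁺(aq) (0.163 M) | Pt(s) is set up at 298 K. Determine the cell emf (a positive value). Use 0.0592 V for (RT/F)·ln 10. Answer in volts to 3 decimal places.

0.037 V

For a concentration cell E°cell = 0, since both electrodes use the same couple.
The compartment with the higher Pt²⁺(aq) concentration (0.163 M) acts as the cathode; ions are reduced there and produced at the dilute (0.009 M) anode.
With n = 2, Ecell = −(0.0592/2)·log([dilute]/[conc]) = −(0.0592/2)·log(0.009/0.163) = +0.037 V.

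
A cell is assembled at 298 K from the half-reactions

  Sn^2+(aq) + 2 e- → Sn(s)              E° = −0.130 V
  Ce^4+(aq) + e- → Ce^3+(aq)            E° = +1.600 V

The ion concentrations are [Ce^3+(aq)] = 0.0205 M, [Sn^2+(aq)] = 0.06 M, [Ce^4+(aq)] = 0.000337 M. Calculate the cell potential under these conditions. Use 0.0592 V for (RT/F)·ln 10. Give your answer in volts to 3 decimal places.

Ce⁴⁺/Ce³⁺ is reduced (cathode, E° = +1.600 V) and Sn²⁺/Sn is oxidized (anode).
The standard potential is +1.600 − (−0.130) = +1.730 V and the balanced reaction transfers n = 2 electrons.
For the overall reaction 2 Ce^4+(aq) + Sn(s) → 2 Ce^3+(aq) + Sn^2+(aq), Q = ([Ce^3+(aq)]^2·[Sn^2+(aq)]) / [Ce^4+(aq)]^2 = 222, giving log Q = 2.346.
Applying E = E° − (RT ln10/nF)·log Q gives +1.730 − (0.0592/2)(2.346) = +1.661 V.

+1.661 V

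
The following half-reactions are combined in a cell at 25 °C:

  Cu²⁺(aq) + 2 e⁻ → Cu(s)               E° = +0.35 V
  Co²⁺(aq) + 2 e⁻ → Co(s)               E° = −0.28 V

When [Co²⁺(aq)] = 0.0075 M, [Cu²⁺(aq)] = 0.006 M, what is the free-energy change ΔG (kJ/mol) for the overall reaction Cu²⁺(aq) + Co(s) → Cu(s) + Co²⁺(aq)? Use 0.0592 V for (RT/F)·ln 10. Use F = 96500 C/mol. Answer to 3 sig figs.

−121 kJ/mol

With Cu²⁺/Cu reduced at the cathode, E°cell = +0.35 − (−0.28) = +0.63 V and n = 2.
Q = [Co²⁺(aq)] / [Cu²⁺(aq)] = 1.25, so log Q = 0.097 and E = +0.63 − (0.0592/2)(0.097) = +0.6271 V.
Finally ΔG = −nFE = −(2)(96500 C/mol)(+0.6271 V) = −121 kJ/mol.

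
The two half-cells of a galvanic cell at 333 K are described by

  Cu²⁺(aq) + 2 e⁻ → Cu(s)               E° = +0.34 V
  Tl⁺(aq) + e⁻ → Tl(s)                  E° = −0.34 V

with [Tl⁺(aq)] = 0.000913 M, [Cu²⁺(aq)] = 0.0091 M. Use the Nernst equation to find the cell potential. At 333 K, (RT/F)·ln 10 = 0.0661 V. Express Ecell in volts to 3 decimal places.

+0.813 V

Since E°(Cu²⁺/Cu) > E°(Tl⁺/Tl), Cu²⁺/Cu serves as the cathode.
E°cell = E°cat − E°an = +0.34 − (−0.34) = +0.68 V; n = 2.
For the overall reaction Cu²⁺(aq) + 2 Tl(s) → Cu(s) + 2 Tl⁺(aq), Q = [Tl⁺(aq)]^2 / [Cu²⁺(aq)] = 9.16×10^−5, giving log Q = −4.038.
By the Nernst equation, E = +0.68 − (0.0661/2)·(−4.038) = +0.813 V.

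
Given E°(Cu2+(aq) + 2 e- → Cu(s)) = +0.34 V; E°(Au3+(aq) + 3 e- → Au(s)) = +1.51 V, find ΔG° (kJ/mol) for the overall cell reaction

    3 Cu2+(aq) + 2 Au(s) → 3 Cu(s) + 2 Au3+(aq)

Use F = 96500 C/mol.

+677 kJ/mol

In the reaction as written Cu2+(aq) is reduced, so the Cu²⁺/Cu couple is the cathode and Au³⁺/Au is the anode.
E°cell = +0.34 − (+1.51) = −1.17 V; balancing electrons gives n = 6.
ΔG° = −nFE°cell = −(6)(96500)(−1.17) J/mol = +677 kJ/mol.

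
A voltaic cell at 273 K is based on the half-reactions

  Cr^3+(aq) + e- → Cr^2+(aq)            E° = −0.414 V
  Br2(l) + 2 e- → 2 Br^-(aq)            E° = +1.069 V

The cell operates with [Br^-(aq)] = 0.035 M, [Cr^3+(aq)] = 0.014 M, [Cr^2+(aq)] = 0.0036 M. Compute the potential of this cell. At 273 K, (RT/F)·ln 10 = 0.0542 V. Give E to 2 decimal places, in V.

+1.53 V

Br₂/Br⁻ is reduced (cathode, E° = +1.069 V) and Cr³⁺/Cr²⁺ is oxidized (anode).
The standard potential is +1.069 − (−0.414) = +1.483 V and the balanced reaction transfers n = 2 electrons.
The balanced reaction is Br2(l) + 2 Cr^2+(aq) → 2 Br^-(aq) + 2 Cr^3+(aq), so Q = ([Br^-(aq)]^2·[Cr^3+(aq)]^2) / [Cr^2+(aq)]^2 = 0.0185 and log Q = −1.732.
By the Nernst equation, E = +1.483 − (0.0542/2)·(−1.732) = +1.53 V.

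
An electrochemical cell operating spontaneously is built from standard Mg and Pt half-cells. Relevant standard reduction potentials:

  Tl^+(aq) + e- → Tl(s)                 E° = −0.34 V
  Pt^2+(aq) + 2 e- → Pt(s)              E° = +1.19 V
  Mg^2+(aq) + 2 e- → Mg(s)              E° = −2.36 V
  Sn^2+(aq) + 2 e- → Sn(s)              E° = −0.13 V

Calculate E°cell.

+3.55 V

The Pt²⁺/Pt couple has the higher E°, so Pt ion is reduced (cathode) and Mg is oxidized (anode).
E°cell = E°(cathode) − E°(anode) = +1.19 − (−2.36) = +3.55 V.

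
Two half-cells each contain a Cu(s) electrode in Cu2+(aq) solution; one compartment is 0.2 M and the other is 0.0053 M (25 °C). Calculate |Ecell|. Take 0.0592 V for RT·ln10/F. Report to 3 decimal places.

For a concentration cell E°cell = 0, since both electrodes use the same couple.
The compartment with the higher Cu2+(aq) concentration (0.2 M) acts as the cathode; ions are reduced there and produced at the dilute (0.0053 M) anode.
With n = 2, Ecell = −(0.0592/2)·log([dilute]/[conc]) = −(0.0592/2)·log(0.0053/0.2) = +0.047 V.

0.047 V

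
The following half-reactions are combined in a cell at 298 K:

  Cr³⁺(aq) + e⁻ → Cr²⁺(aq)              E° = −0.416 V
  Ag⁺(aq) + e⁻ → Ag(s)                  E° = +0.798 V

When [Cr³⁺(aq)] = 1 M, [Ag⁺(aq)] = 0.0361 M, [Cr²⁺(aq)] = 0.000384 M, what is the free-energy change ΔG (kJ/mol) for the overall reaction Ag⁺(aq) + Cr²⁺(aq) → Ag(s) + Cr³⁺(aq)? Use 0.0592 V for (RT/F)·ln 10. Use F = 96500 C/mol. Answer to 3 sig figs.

The standard cell potential is +0.798 − (−0.416) = +1.214 V, with n = 1 electron in the balanced equation.
Q = [Cr³⁺(aq)] / ([Ag⁺(aq)]·[Cr²⁺(aq)]) = 7.21×10^4, so log Q = 4.858 and E = +1.214 − (0.0592/1)(4.858) = +0.9264 V.
Finally ΔG = −nFE = −(1)(96500 C/mol)(+0.9264 V) = −89.4 kJ/mol.

−89.4 kJ/mol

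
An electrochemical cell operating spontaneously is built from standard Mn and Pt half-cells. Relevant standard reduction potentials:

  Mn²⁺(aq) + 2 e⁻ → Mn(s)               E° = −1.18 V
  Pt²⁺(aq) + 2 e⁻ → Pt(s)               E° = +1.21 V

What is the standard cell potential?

Of the two couples in this cell, the one with the more positive reduction potential is reduced at the cathode: here that is Pt²⁺/Pt (+1.21 V); Mn²⁺/Mn (−1.18 V) is the anode.
E°cell = E°(cathode) − E°(anode) = +1.21 − (−1.18) = +2.39 V.

+2.39 V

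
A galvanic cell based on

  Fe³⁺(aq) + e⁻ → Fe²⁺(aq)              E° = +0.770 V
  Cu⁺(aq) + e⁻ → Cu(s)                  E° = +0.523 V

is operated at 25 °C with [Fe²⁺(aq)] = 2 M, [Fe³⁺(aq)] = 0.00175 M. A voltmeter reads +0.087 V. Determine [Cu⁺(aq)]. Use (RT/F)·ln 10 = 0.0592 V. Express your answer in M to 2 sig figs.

0.44 M

Fe³⁺/Fe²⁺ is the cathode (higher E°); E°cell = +0.770 − (+0.523) = +0.247 V with n = 1.
Since E = E° − (0.0592/n)·log Q, log Q = n(E° − E)/0.0592 = 2.703.
Balancing electrons gives Fe³⁺(aq) + Cu(s) → Fe²⁺(aq) + Cu⁺(aq); thus Q = ([Fe²⁺(aq)]·[Cu⁺(aq)]) / [Fe³⁺(aq)].
Isolating [Cu⁺(aq)] in Q = 10^{2.703} yields log [Cu⁺(aq)] = −0.355, i.e. 0.44 M.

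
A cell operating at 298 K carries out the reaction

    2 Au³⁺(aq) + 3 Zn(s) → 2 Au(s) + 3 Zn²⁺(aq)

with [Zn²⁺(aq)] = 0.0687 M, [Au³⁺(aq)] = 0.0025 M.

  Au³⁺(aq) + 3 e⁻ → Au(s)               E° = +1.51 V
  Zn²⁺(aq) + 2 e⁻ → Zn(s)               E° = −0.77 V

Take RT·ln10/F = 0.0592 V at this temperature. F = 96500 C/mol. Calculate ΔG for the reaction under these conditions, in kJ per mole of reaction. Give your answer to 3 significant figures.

With Au³⁺/Au reduced at the cathode, E°cell = +1.51 − (−0.77) = +2.28 V and n = 6.
The reaction quotient is [Zn²⁺(aq)]^3 / [Au³⁺(aq)]^2 = 51.9; by Nernst, E = +2.28 − (0.0592/6)(1.715) = +2.2631 V.
ΔG = −nFE = −(6)(96500)(+2.2631) J/mol = −1310 kJ/mol.

−1310 kJ/mol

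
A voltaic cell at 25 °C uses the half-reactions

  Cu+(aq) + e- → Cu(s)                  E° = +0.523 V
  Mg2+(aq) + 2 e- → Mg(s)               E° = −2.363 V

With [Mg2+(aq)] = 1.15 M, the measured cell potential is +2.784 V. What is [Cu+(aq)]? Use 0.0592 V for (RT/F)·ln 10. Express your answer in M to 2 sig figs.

With Cu⁺/Cu at the cathode and Mg²⁺/Mg at the anode, E°cell = +0.523 − (−2.363) = +2.886 V (n = 2).
Rearranging E = E° − (0.0592/n)·log Q gives log Q = 2(+2.886 − (+2.784))/0.0592 = 3.446.
The balanced reaction is 2 Cu+(aq) + Mg(s) → 2 Cu(s) + Mg2+(aq), so Q = [Mg2+(aq)] / [Cu+(aq)]^2.
Isolating [Cu+(aq)] in Q = 10^{3.446} yields log [Cu+(aq)] = −1.693, i.e. 0.020 M.

0.020 M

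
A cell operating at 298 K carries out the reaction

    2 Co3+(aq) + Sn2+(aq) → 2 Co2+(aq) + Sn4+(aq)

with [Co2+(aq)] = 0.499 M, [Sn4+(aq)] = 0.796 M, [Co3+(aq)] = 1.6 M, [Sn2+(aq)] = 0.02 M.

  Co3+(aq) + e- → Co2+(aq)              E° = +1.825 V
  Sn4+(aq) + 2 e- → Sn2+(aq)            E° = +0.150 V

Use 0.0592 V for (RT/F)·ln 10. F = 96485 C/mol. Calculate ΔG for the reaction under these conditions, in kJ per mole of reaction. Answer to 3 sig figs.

−320 kJ/mol

The standard cell potential is +1.825 − (+0.150) = +1.675 V, with n = 2 electrons in the balanced equation.
Here Q = ([Co2+(aq)]^2·[Sn4+(aq)]) / ([Co3+(aq)]^2·[Sn2+(aq)]) = 3.87 (log Q = 0.588), giving E = +1.675 − (0.0592/2)·(0.588) = +1.6576 V.
Then ΔG = −nFE = −2 × 96485 × +1.6576 J/mol = −320 kJ/mol.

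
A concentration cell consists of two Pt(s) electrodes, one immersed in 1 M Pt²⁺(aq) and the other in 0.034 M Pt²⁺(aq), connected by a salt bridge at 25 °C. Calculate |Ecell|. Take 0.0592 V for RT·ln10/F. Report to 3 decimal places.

0.043 V

For a concentration cell E°cell = 0, since both electrodes use the same couple.
The compartment with the higher Pt²⁺(aq) concentration (1 M) acts as the cathode; ions are reduced there and produced at the dilute (0.034 M) anode.
With n = 2, Ecell = −(0.0592/2)·log([dilute]/[conc]) = −(0.0592/2)·log(0.034/1) = +0.043 V.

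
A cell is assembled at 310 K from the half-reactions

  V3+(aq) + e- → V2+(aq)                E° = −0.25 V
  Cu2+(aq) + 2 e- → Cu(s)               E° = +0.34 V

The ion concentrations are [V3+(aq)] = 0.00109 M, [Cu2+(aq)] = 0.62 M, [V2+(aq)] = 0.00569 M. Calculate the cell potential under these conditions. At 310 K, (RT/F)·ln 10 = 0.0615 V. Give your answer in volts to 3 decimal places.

Cu²⁺/Cu is reduced (cathode, E° = +0.34 V) and V³⁺/V²⁺ is oxidized (anode).
E°cell = +0.34 − (−0.25) = +0.59 V, with n = 2 electrons transferred.
The balanced reaction is Cu2+(aq) + 2 V2+(aq) → Cu(s) + 2 V3+(aq), so Q = [V3+(aq)]^2 / ([Cu2+(aq)]·[V2+(aq)]^2) = 0.0592 and log Q = −1.228.
Applying E = E° − (RT ln10/nF)·log Q gives +0.59 − (0.0615/2)(−1.228) = +0.628 V.

+0.628 V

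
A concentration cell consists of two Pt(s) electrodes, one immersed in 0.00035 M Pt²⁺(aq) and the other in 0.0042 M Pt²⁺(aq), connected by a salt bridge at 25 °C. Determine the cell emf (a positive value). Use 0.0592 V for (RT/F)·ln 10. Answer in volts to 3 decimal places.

For a concentration cell E°cell = 0, since both electrodes use the same couple.
The compartment with the higher Pt²⁺(aq) concentration (0.0042 M) acts as the cathode; ions are reduced there and produced at the dilute (0.00035 M) anode.
With n = 2, Ecell = −(0.0592/2)·log([dilute]/[conc]) = −(0.0592/2)·log(0.00035/0.0042) = +0.032 V.

0.032 V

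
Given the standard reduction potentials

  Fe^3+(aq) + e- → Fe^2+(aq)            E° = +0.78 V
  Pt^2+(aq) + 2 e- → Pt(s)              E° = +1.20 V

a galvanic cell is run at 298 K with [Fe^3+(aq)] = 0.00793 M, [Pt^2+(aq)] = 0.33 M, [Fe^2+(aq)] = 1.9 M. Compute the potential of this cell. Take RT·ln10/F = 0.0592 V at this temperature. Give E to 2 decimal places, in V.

+0.55 V

Pt²⁺/Pt is reduced (cathode, E° = +1.20 V) and Fe³⁺/Fe²⁺ is oxidized (anode).
E°cell = E°cat − E°an = +1.20 − (+0.78) = +0.42 V; n = 2.
For the overall reaction Pt^2+(aq) + 2 Fe^2+(aq) → Pt(s) + 2 Fe^3+(aq), Q = [Fe^3+(aq)]^2 / ([Pt^2+(aq)]·[Fe^2+(aq)]^2) = 5.28×10^−5, giving log Q = −4.277.
E = E° − (0.0592/n)·log Q = +0.42 − (0.0592/2)(−4.277) = +0.55 V.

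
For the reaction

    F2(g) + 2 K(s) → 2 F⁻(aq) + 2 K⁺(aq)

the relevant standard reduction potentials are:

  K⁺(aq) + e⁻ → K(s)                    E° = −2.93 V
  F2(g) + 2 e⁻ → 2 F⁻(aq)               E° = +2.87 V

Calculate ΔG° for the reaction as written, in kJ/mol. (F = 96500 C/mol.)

−1119 kJ/mol

In the reaction as written F2(g) is reduced, so the F₂/F⁻ couple is the cathode and K⁺/K is the anode.
E°cell = +2.87 − (−2.93) = +5.80 V; balancing electrons gives n = 2.
ΔG° = −nFE°cell = −(2)(96500)(+5.80) J/mol = −1119 kJ/mol.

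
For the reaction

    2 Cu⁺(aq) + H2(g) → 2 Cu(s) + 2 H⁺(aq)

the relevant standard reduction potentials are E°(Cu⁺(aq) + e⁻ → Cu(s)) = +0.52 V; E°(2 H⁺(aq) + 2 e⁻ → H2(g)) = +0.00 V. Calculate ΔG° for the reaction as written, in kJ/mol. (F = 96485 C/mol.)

In the reaction as written Cu⁺(aq) is reduced, so the Cu⁺/Cu couple is the cathode and 2H⁺/H₂ is the anode.
E°cell = +0.52 − (+0.00) = +0.52 V; balancing electrons gives n = 2.
ΔG° = −nFE°cell = −(2)(96485)(+0.52) J/mol = −100 kJ/mol.

−100 kJ/mol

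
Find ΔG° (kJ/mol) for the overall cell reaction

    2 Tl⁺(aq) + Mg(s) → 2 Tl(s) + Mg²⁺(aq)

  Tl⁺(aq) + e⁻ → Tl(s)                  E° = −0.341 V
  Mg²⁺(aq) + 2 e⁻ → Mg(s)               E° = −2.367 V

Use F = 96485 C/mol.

In the reaction as written Tl⁺(aq) is reduced, so the Tl⁺/Tl couple is the cathode and Mg²⁺/Mg is the anode.
E°cell = −0.341 − (−2.367) = +2.026 V; balancing electrons gives n = 2.
ΔG° = −nFE°cell = −(2)(96485)(+2.026) J/mol = −391 kJ/mol.

−391 kJ/mol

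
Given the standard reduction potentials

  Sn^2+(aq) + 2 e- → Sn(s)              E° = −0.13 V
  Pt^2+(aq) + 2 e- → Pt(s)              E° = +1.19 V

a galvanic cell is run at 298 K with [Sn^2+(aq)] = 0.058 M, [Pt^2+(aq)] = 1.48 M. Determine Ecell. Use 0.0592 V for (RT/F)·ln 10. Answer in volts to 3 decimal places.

Pt²⁺/Pt is reduced (cathode, E° = +1.19 V) and Sn²⁺/Sn is oxidized (anode).
E°cell = +1.19 − (−0.13) = +1.32 V, with n = 2 electrons transferred.
For the overall reaction Pt^2+(aq) + Sn(s) → Pt(s) + Sn^2+(aq), Q = [Sn^2+(aq)] / [Pt^2+(aq)] = 0.0392, giving log Q = −1.407.
E = E° − (0.0592/n)·log Q = +1.32 − (0.0592/2)(−1.407) = +1.362 V.

+1.362 V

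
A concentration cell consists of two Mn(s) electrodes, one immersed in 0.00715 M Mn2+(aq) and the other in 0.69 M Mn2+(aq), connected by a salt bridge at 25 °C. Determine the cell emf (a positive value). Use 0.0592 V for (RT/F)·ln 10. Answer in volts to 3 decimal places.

0.059 V

For a concentration cell E°cell = 0, since both electrodes use the same couple.
The compartment with the higher Mn2+(aq) concentration (0.69 M) acts as the cathode; ions are reduced there and produced at the dilute (0.00715 M) anode.
With n = 2, Ecell = −(0.0592/2)·log([dilute]/[conc]) = −(0.0592/2)·log(0.00715/0.69) = +0.059 V.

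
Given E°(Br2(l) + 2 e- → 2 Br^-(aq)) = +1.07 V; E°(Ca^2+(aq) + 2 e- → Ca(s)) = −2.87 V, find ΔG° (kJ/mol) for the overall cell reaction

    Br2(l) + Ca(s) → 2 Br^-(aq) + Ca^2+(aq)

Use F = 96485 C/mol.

−760 kJ/mol

In the reaction as written Br2(l) is reduced, so the Br₂/Br⁻ couple is the cathode and Ca²⁺/Ca is the anode.
E°cell = +1.07 − (−2.87) = +3.94 V; balancing electrons gives n = 2.
ΔG° = −nFE°cell = −(2)(96485)(+3.94) J/mol = −760 kJ/mol.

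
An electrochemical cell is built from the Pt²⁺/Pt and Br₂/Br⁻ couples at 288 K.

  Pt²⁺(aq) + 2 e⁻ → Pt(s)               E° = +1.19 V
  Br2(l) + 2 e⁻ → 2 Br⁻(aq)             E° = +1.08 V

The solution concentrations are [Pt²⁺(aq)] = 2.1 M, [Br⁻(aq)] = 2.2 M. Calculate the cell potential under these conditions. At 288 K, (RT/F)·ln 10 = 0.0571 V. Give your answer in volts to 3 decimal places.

+0.139 V

Pt²⁺/Pt is reduced (cathode, E° = +1.19 V) and Br₂/Br⁻ is oxidized (anode).
The standard potential is +1.19 − (+1.08) = +0.11 V and the balanced reaction transfers n = 2 electrons.
For the overall reaction Pt²⁺(aq) + 2 Br⁻(aq) → Pt(s) + Br2(l), Q = 1 / ([Pt²⁺(aq)]·[Br⁻(aq)]^2) = 0.0984, giving log Q = −1.007.
Applying E = E° − (RT ln10/nF)·log Q gives +0.11 − (0.0571/2)(−1.007) = +0.139 V.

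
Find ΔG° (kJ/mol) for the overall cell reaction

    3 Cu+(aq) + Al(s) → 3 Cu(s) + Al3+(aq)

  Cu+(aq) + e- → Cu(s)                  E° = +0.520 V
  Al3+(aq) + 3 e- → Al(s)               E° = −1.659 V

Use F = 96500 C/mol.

−631 kJ/mol

In the reaction as written Cu+(aq) is reduced, so the Cu⁺/Cu couple is the cathode and Al³⁺/Al is the anode.
E°cell = +0.520 − (−1.659) = +2.179 V; balancing electrons gives n = 3.
ΔG° = −nFE°cell = −(3)(96500)(+2.179) J/mol = −631 kJ/mol.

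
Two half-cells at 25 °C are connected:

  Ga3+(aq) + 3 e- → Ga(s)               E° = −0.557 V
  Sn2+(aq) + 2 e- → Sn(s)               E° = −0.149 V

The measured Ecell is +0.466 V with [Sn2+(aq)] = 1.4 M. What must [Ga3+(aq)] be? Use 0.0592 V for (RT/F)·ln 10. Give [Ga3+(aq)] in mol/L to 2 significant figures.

Sn²⁺/Sn is the cathode (higher E°); E°cell = −0.149 − (−0.557) = +0.408 V with n = 6.
From the Nernst equation, log Q = n(E° − E)/0.0592 = 6·(+0.408 − (+0.466))/0.0592 = −5.878.
The balanced reaction is 3 Sn2+(aq) + 2 Ga(s) → 3 Sn(s) + 2 Ga3+(aq), so Q = [Ga3+(aq)]^2 / [Sn2+(aq)]^3.
Isolating [Ga3+(aq)] in Q = 10^{−5.878} yields log [Ga3+(aq)] = −2.720, i.e. 0.0019 M.

0.0019 M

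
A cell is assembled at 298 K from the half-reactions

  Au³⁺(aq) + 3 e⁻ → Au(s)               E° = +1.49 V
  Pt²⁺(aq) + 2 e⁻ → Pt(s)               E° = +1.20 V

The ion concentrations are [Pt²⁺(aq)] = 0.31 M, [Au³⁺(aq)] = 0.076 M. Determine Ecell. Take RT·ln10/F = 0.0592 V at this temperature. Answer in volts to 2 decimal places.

Since E°(Au³⁺/Au) > E°(Pt²⁺/Pt), Au³⁺/Au serves as the cathode.
E°cell = +1.49 − (+1.20) = +0.29 V, with n = 6 electrons transferred.
Balancing gives 2 Au³⁺(aq) + 3 Pt(s) → 2 Au(s) + 3 Pt²⁺(aq); hence Q = [Pt²⁺(aq)]^3 / [Au³⁺(aq)]^2 = 5.16 (log Q = 0.712).
By the Nernst equation, E = +0.29 − (0.0592/6)·(0.712) = +0.28 V.

+0.28 V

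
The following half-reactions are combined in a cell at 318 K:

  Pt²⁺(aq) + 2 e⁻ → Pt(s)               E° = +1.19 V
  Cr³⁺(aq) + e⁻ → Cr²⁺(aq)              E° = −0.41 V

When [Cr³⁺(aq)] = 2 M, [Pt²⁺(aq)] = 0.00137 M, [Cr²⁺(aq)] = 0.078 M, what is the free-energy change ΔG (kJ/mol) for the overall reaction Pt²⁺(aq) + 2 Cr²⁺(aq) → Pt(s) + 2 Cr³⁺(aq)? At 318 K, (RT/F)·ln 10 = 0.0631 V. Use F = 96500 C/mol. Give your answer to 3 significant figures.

The standard cell potential is +1.19 − (−0.41) = +1.60 V, with n = 2 electrons in the balanced equation.
Here Q = [Cr³⁺(aq)]^2 / ([Pt²⁺(aq)]·[Cr²⁺(aq)]^2) = 4.8×10^5 (log Q = 5.681), giving E = +1.60 − (0.0631/2)·(5.681) = +1.4208 V.
Then ΔG = −nFE = −2 × 96500 × +1.4208 J/mol = −274 kJ/mol.

−274 kJ/mol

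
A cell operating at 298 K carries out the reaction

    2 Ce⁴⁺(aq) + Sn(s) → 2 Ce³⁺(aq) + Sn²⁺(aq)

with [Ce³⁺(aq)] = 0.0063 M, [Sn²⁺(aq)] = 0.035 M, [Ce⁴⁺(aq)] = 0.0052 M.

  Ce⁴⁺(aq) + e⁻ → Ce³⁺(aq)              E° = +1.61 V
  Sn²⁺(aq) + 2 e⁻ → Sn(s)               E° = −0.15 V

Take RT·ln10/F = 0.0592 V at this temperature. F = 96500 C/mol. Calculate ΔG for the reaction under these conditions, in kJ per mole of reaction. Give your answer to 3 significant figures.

E°cell = +1.61 − (−0.15) = +1.76 V; the balanced reaction transfers n = 2 electrons.
Here Q = ([Ce³⁺(aq)]^2·[Sn²⁺(aq)]) / [Ce⁴⁺(aq)]^2 = 0.0514 (log Q = −1.289), giving E = +1.76 − (0.0592/2)·(−1.289) = +1.7982 V.
Finally ΔG = −nFE = −(2)(96500 C/mol)(+1.7982 V) = −347 kJ/mol.

−347 kJ/mol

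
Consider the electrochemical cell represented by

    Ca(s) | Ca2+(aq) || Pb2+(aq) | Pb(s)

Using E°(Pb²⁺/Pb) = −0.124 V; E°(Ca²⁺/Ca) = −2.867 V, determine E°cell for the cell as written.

+2.743 V

By convention the left-hand electrode in cell notation is the anode (oxidation) and the right-hand electrode is the cathode (reduction).
E°cell = E°(right) − E°(left) = −0.124 − (−2.867) = +2.743 V.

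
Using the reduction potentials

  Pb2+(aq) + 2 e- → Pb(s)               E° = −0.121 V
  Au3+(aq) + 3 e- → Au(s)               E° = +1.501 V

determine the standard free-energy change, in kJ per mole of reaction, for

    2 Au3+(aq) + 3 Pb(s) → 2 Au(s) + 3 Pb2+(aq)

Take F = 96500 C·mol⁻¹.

−939 kJ/mol

In the reaction as written Au3+(aq) is reduced, so the Au³⁺/Au couple is the cathode and Pb²⁺/Pb is the anode.
E°cell = +1.501 − (−0.121) = +1.622 V; balancing electrons gives n = 6.
ΔG° = −nFE°cell = −(6)(96500)(+1.622) J/mol = −939 kJ/mol.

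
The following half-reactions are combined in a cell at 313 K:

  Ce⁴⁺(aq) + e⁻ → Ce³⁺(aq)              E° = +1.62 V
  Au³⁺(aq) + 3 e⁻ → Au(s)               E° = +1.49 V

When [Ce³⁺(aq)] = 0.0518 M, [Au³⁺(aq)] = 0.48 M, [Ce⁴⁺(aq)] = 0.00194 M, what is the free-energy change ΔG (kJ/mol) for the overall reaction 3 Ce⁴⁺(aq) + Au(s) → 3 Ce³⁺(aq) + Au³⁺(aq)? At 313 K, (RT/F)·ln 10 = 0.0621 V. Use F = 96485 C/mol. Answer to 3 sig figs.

−13.9 kJ/mol

E°cell = +1.62 − (+1.49) = +0.13 V; the balanced reaction transfers n = 3 electrons.
The reaction quotient is ([Ce³⁺(aq)]^3·[Au³⁺(aq)]) / [Ce⁴⁺(aq)]^3 = 9.14×10^3; by Nernst, E = +0.13 − (0.0621/3)(3.961) = +0.0480 V.
Finally ΔG = −nFE = −(3)(96485 C/mol)(+0.0480 V) = −13.9 kJ/mol.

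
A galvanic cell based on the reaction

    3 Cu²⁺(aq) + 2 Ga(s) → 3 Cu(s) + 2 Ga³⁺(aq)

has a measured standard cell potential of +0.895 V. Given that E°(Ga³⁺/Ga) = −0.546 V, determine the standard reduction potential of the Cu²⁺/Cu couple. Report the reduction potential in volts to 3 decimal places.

In the reaction as written the Cu²⁺/Cu couple is reduced (cathode) and Ga³⁺/Ga is oxidized (anode), so E°cell = E°(Cu²⁺/Cu) − E°(Ga³⁺/Ga).
E°(Cu²⁺/Cu) = E°cell + E°(anode) = +0.895 + (−0.546) = +0.349 V.

+0.349 V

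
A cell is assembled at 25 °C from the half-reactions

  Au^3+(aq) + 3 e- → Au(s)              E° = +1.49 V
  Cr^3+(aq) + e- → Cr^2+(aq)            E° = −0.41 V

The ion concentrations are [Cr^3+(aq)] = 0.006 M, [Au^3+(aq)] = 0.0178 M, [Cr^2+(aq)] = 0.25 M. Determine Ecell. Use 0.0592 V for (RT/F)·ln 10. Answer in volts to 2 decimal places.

The Au³⁺/Au couple has the more positive E°, so it is the cathode; Cr³⁺/Cr²⁺ is the anode.
The standard potential is +1.49 − (−0.41) = +1.90 V and the balanced reaction transfers n = 3 electrons.
For the overall reaction Au^3+(aq) + 3 Cr^2+(aq) → Au(s) + 3 Cr^3+(aq), Q = [Cr^3+(aq)]^3 / ([Au^3+(aq)]·[Cr^2+(aq)]^3) = 0.000777, giving log Q = −3.110.
Applying E = E° − (RT ln10/nF)·log Q gives +1.90 − (0.0592/3)(−3.110) = +1.96 V.

+1.96 V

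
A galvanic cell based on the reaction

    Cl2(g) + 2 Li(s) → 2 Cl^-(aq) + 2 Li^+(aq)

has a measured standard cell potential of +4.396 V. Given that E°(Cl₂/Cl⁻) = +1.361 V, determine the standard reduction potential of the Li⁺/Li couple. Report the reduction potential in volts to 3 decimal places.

In the reaction as written the Cl₂/Cl⁻ couple is reduced (cathode) and Li⁺/Li is oxidized (anode), so E°cell = E°(Cl₂/Cl⁻) − E°(Li⁺/Li).
E°(Li⁺/Li) = E°(cathode) − E°cell = +1.361 − (+4.396) = −3.035 V.

−3.035 V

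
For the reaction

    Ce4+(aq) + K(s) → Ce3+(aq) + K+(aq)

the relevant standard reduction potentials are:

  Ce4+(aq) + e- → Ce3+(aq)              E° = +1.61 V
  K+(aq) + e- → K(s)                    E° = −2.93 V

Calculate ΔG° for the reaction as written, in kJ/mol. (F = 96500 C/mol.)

−438 kJ/mol

In the reaction as written Ce4+(aq) is reduced, so the Ce⁴⁺/Ce³⁺ couple is the cathode and K⁺/K is the anode.
E°cell = +1.61 − (−2.93) = +4.54 V; balancing electrons gives n = 1.
ΔG° = −nFE°cell = −(1)(96500)(+4.54) J/mol = −438 kJ/mol.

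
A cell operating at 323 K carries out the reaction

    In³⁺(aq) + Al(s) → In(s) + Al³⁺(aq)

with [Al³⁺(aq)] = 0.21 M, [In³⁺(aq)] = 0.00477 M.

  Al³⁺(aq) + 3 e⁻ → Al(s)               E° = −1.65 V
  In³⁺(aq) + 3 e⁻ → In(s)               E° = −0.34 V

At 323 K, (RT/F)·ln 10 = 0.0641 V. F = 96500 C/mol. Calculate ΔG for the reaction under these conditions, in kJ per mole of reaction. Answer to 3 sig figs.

−369 kJ/mol

With In³⁺/In reduced at the cathode, E°cell = −0.34 − (−1.65) = +1.31 V and n = 3.
The reaction quotient is [Al³⁺(aq)] / [In³⁺(aq)] = 44; by Nernst, E = +1.31 − (0.0641/3)(1.644) = +1.2749 V.
Then ΔG = −nFE = −3 × 96500 × +1.2749 J/mol = −369 kJ/mol.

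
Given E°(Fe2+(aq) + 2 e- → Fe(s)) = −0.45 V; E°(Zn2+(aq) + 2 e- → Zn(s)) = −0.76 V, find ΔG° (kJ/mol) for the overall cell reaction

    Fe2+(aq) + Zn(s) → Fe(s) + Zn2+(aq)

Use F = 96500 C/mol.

In the reaction as written Fe2+(aq) is reduced, so the Fe²⁺/Fe couple is the cathode and Zn²⁺/Zn is the anode.
E°cell = −0.45 − (−0.76) = +0.31 V; balancing electrons gives n = 2.
ΔG° = −nFE°cell = −(2)(96500)(+0.31) J/mol = −59.8 kJ/mol.

−59.8 kJ/mol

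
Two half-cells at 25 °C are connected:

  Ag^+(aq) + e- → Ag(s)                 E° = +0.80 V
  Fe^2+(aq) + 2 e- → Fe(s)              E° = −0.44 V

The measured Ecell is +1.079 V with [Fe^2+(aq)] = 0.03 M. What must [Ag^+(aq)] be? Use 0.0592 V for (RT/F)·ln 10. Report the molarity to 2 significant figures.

The Ag⁺/Ag couple has the larger reduction potential, so it is the cathode: E°cell = +0.80 − (−0.44) = +1.24 V and n = 2.
Since E = E° − (0.0592/n)·log Q, log Q = n(E° − E)/0.0592 = 5.439.
The balanced reaction is 2 Ag^+(aq) + Fe(s) → 2 Ag(s) + Fe^2+(aq), so Q = [Fe^2+(aq)] / [Ag^+(aq)]^2.
Isolating [Ag^+(aq)] in Q = 10^{5.439} yields log [Ag^+(aq)] = −3.481, i.e. 0.00033 M.

0.00033 M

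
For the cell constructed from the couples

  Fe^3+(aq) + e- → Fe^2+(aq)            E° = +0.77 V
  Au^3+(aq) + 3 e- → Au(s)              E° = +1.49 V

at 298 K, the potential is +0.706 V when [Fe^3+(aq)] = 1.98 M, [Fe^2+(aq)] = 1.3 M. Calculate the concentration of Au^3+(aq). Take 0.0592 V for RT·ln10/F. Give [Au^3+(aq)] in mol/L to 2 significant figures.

0.69 M

With Au³⁺/Au at the cathode and Fe³⁺/Fe²⁺ at the anode, E°cell = +1.49 − (+0.77) = +0.72 V (n = 3).
Since E = E° − (0.0592/n)·log Q, log Q = n(E° − E)/0.0592 = 0.709.
For Au^3+(aq) + 3 Fe^2+(aq) → Au(s) + 3 Fe^3+(aq), the reaction quotient is Q = [Fe^3+(aq)]^3 / ([Au^3+(aq)]·[Fe^2+(aq)]^3).
Solving for the unknown gives log [Au^3+(aq)] = −0.161, so [Au^3+(aq)] ≈ 0.69 M.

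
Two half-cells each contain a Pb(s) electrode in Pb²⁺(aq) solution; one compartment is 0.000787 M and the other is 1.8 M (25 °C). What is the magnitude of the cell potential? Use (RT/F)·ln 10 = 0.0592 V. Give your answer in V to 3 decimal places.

For a concentration cell E°cell = 0, since both electrodes use the same couple.
The compartment with the higher Pb²⁺(aq) concentration (1.8 M) acts as the cathode; ions are reduced there and produced at the dilute (0.000787 M) anode.
With n = 2, Ecell = −(0.0592/2)·log([dilute]/[conc]) = −(0.0592/2)·log(0.000787/1.8) = +0.099 V.

0.099 V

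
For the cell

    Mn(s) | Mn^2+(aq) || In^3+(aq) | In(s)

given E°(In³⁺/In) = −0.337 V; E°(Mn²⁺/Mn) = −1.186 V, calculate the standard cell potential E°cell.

By convention the left-hand electrode in cell notation is the anode (oxidation) and the right-hand electrode is the cathode (reduction).
E°cell = E°(right) − E°(left) = −0.337 − (−1.186) = +0.849 V.

+0.849 V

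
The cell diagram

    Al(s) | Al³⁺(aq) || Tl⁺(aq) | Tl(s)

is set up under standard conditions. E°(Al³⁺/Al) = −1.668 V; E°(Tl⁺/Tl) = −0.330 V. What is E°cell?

By convention the left-hand electrode in cell notation is the anode (oxidation) and the right-hand electrode is the cathode (reduction).
E°cell = E°(right) − E°(left) = −0.330 − (−1.668) = +1.338 V.

+1.338 V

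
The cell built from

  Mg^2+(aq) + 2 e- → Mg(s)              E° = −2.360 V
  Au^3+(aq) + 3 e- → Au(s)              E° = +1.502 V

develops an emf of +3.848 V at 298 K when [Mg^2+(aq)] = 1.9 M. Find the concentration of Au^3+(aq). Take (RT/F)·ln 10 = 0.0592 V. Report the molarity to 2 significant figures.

Au³⁺/Au is the cathode (higher E°); E°cell = +1.502 − (−2.360) = +3.862 V with n = 6.
Rearranging E = E° − (0.0592/n)·log Q gives log Q = 6(+3.862 − (+3.848))/0.0592 = 1.419.
For 2 Au^3+(aq) + 3 Mg(s) → 2 Au(s) + 3 Mg^2+(aq), the reaction quotient is Q = [Mg^2+(aq)]^3 / [Au^3+(aq)]^2.
Isolating [Au^3+(aq)] in Q = 10^{1.419} yields log [Au^3+(aq)] = −0.291, i.e. 0.51 M.

0.51 M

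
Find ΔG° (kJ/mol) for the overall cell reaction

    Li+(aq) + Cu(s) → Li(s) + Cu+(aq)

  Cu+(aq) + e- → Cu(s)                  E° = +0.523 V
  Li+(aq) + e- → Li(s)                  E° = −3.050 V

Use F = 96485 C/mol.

+345 kJ/mol

In the reaction as written Li+(aq) is reduced, so the Li⁺/Li couple is the cathode and Cu⁺/Cu is the anode.
E°cell = −3.050 − (+0.523) = −3.573 V; balancing electrons gives n = 1.
ΔG° = −nFE°cell = −(1)(96485)(−3.573) J/mol = +345 kJ/mol.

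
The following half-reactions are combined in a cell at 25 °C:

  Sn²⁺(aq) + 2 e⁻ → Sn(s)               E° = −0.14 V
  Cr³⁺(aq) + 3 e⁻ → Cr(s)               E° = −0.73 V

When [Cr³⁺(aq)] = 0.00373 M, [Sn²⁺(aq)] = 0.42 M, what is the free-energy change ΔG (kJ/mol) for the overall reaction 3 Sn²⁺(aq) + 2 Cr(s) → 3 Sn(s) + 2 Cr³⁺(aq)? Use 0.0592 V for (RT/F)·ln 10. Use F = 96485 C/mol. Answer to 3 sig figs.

With Sn²⁺/Sn reduced at the cathode, E°cell = −0.14 − (−0.73) = +0.59 V and n = 6.
The reaction quotient is [Cr³⁺(aq)]^2 / [Sn²⁺(aq)]^3 = 0.000188; by Nernst, E = +0.59 − (0.0592/6)(−3.726) = +0.6268 V.
Then ΔG = −nFE = −6 × 96485 × +0.6268 J/mol = −363 kJ/mol.

−363 kJ/mol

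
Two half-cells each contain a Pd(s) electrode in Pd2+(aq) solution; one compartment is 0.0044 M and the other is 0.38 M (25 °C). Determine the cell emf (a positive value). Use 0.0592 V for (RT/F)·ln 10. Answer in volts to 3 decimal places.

For a concentration cell E°cell = 0, since both electrodes use the same couple.
The compartment with the higher Pd2+(aq) concentration (0.38 M) acts as the cathode; ions are reduced there and produced at the dilute (0.0044 M) anode.
With n = 2, Ecell = −(0.0592/2)·log([dilute]/[conc]) = −(0.0592/2)·log(0.0044/0.38) = +0.057 V.

0.057 V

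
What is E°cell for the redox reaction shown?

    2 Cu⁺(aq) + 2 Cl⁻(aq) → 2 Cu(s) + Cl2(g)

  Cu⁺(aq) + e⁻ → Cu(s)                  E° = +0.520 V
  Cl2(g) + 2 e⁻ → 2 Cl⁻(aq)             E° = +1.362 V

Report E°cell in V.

−0.842 V

Cu⁺(aq) gains electrons, so the Cu⁺/Cu couple is the cathode; the Cl₂/Cl⁻ couple is the anode.
E°cell = E°(cathode) − E°(anode) = +0.520 − (+1.362) = −0.842 V.
The negative E°cell means the reaction is non-spontaneous in the direction written.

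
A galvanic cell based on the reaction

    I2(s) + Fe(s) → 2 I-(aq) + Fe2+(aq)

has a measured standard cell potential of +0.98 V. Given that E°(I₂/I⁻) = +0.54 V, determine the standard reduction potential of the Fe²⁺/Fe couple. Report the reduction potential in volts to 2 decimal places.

In the reaction as written the I₂/I⁻ couple is reduced (cathode) and Fe²⁺/Fe is oxidized (anode), so E°cell = E°(I₂/I⁻) − E°(Fe²⁺/Fe).
E°(Fe²⁺/Fe) = E°(cathode) − E°cell = +0.54 − (+0.98) = −0.44 V.

−0.44 V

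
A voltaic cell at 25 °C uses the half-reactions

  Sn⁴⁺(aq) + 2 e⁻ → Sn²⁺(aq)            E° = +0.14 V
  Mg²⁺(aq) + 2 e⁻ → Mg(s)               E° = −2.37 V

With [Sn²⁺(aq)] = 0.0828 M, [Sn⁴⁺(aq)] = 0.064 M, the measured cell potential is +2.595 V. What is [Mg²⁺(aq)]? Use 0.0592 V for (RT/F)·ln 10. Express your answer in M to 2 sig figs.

The Sn⁴⁺/Sn²⁺ couple has the larger reduction potential, so it is the cathode: E°cell = +0.14 − (−2.37) = +2.51 V and n = 2.
From the Nernst equation, log Q = n(E° − E)/0.0592 = 2·(+2.51 − (+2.595))/0.0592 = −2.872.
Balancing electrons gives Sn⁴⁺(aq) + Mg(s) → Sn²⁺(aq) + Mg²⁺(aq); thus Q = ([Sn²⁺(aq)]·[Mg²⁺(aq)]) / [Sn⁴⁺(aq)].
Solving for the unknown gives log [Mg²⁺(aq)] = −2.984, so [Mg²⁺(aq)] ≈ 0.0010 M.

0.0010 M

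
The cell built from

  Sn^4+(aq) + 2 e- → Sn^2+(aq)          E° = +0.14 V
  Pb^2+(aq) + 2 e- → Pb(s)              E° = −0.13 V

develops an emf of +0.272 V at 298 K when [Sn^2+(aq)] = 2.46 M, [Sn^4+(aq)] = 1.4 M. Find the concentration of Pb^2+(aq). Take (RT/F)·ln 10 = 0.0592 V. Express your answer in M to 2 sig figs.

0.49 M

The Sn⁴⁺/Sn²⁺ couple has the larger reduction potential, so it is the cathode: E°cell = +0.14 − (−0.13) = +0.27 V and n = 2.
From the Nernst equation, log Q = n(E° − E)/0.0592 = 2·(+0.27 − (+0.272))/0.0592 = −0.068.
For Sn^4+(aq) + Pb(s) → Sn^2+(aq) + Pb^2+(aq), the reaction quotient is Q = ([Sn^2+(aq)]·[Pb^2+(aq)]) / [Sn^4+(aq)].
Substituting the known concentrations and solving, log [Pb^2+(aq)] = −0.313 and [Pb^2+(aq)] = 0.49 M.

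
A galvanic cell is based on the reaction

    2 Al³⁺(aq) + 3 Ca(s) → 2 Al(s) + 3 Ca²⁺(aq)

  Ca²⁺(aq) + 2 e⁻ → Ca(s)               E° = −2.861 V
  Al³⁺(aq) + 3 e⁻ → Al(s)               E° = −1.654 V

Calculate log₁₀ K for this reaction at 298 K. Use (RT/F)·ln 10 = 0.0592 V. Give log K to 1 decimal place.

The Al³⁺/Al couple is reduced (cathode); E°cell = −1.654 − (−2.861) = +1.207 V with n = 6.
At equilibrium E = 0, so log K = nE°cell / 0.0592 = (6)(+1.207) / 0.0592 = 122.3.

log K = 122.3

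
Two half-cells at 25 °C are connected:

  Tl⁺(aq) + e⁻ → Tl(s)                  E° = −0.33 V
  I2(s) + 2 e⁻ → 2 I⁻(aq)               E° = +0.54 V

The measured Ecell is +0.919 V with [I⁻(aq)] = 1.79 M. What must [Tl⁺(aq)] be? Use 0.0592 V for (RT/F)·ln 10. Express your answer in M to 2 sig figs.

I₂/I⁻ is the cathode (higher E°); E°cell = +0.54 − (−0.33) = +0.87 V with n = 2.
Rearranging E = E° − (0.0592/n)·log Q gives log Q = 2(+0.87 − (+0.919))/0.0592 = −1.655.
Balancing electrons gives I2(s) + 2 Tl(s) → 2 I⁻(aq) + 2 Tl⁺(aq); thus Q = [I⁻(aq)]^2·[Tl⁺(aq)]^2.
Substituting the known concentrations and solving, log [Tl⁺(aq)] = −1.080 and [Tl⁺(aq)] = 0.083 M.

0.083 M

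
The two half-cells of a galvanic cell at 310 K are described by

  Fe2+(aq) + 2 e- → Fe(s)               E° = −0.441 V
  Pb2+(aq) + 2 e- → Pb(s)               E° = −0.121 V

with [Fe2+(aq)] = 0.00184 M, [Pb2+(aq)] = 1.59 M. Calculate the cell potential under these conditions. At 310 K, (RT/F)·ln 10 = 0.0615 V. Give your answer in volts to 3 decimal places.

The Pb²⁺/Pb couple has the more positive E°, so it is the cathode; Fe²⁺/Fe is the anode.
E°cell = −0.121 − (−0.441) = +0.320 V, with n = 2 electrons transferred.
The balanced reaction is Pb2+(aq) + Fe(s) → Pb(s) + Fe2+(aq), so Q = [Fe2+(aq)] / [Pb2+(aq)] = 0.00116 and log Q = −2.937.
E = E° − (0.0615/n)·log Q = +0.320 − (0.0615/2)(−2.937) = +0.410 V.

+0.410 V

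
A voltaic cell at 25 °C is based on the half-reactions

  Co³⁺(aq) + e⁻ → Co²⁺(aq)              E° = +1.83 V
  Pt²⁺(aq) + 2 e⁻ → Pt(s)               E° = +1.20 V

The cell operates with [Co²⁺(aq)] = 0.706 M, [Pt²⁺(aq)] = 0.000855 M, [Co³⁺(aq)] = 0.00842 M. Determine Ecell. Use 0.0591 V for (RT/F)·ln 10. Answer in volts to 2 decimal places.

The Co³⁺/Co²⁺ couple has the more positive E°, so it is the cathode; Pt²⁺/Pt is the anode.
The standard potential is +1.83 − (+1.20) = +0.63 V and the balanced reaction transfers n = 2 electrons.
The balanced reaction is 2 Co³⁺(aq) + Pt(s) → 2 Co²⁺(aq) + Pt²⁺(aq), so Q = ([Co²⁺(aq)]^2·[Pt²⁺(aq)]) / [Co³⁺(aq)]^2 = 6.01 and log Q = 0.779.
Applying E = E° − (RT ln10/nF)·log Q gives +0.63 − (0.0591/2)(0.779) = +0.61 V.

+0.61 V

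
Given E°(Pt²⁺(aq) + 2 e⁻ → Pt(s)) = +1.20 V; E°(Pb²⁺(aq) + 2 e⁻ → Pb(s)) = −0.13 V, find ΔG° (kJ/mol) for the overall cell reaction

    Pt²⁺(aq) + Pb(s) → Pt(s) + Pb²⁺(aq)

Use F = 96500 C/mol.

In the reaction as written Pt²⁺(aq) is reduced, so the Pt²⁺/Pt couple is the cathode and Pb²⁺/Pb is the anode.
E°cell = +1.20 − (−0.13) = +1.33 V; balancing electrons gives n = 2.
ΔG° = −nFE°cell = −(2)(96500)(+1.33) J/mol = −257 kJ/mol.

−257 kJ/mol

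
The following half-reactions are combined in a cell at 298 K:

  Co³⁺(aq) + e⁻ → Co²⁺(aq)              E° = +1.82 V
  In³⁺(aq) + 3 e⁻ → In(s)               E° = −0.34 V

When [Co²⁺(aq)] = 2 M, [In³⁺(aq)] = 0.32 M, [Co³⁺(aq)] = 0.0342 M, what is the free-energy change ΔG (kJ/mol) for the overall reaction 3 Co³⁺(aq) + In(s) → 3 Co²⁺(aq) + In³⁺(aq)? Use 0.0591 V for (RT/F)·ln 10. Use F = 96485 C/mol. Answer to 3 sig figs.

With Co³⁺/Co²⁺ reduced at the cathode, E°cell = +1.82 − (−0.34) = +2.16 V and n = 3.
The reaction quotient is ([Co²⁺(aq)]^3·[In³⁺(aq)]) / [Co³⁺(aq)]^3 = 6.4×10^4; by Nernst, E = +2.16 − (0.0591/3)(4.806) = +2.0653 V.
Then ΔG = −nFE = −3 × 96485 × +2.0653 J/mol = −598 kJ/mol.

−598 kJ/mol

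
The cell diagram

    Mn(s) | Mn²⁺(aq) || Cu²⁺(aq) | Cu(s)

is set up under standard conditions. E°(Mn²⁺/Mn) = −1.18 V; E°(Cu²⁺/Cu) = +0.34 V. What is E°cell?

+1.52 V

By convention the left-hand electrode in cell notation is the anode (oxidation) and the right-hand electrode is the cathode (reduction).
E°cell = E°(right) − E°(left) = +0.34 − (−1.18) = +1.52 V.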